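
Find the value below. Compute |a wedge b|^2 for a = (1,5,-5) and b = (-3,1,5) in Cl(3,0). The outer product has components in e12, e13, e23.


a wedge b = (a1*b2 - a2*b1)*e12 + (a1*b3 - a3*b1)*e13 + (a2*b3 - a3*b2)*e23
e12 coeff: 1*1 - 5*(-3) = 1 - (-15) = 16
e13 coeff: 1*5 - (-5)*(-3) = 5 - 15 = -10
e23 coeff: 5*5 - (-5)*1 = 25 - (-5) = 30
|a wedge b|^2 = 16^2 + (-10)^2 + 30^2
= 256 + 100 + 900
= 1256


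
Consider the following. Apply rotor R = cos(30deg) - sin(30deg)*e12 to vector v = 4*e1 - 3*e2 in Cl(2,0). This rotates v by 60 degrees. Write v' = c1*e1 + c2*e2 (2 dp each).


Rotor R = cos(30deg) - sin(30deg)*e12
Rotation angle theta = 2 * 30 = 60 degrees
v' = R*v*~R rotates v by theta.
cos(60deg) = 0.5000, sin(60deg) = 0.8660
v'_1 = 4*cos(60deg) - (-3)*sin(60deg)
= 4*0.5000 - (-3)*0.8660
= 4.60
v'_2 = 4*sin(60deg) + (-3)*cos(60deg)
= 4*0.8660 + (-3)*0.5000
= 1.96
v' = 4.60*e1 + 1.96*e2


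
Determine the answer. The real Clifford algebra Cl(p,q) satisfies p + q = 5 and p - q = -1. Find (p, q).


We need p + q = 5 and p - q = -1.
Adding: 2p = 5 + (-1) = 4, so p = 2.
Then q = 5 - 2 = 3.
(p, q) = (2, 3)


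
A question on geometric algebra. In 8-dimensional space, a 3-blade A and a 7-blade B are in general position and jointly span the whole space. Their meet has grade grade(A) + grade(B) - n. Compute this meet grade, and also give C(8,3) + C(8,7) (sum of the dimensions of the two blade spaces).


Meet grade = grade(A) + grade(B) - n
= 3 + 7 - 8 = 2
C(8,3) = 56
C(8,7) = 8
dim_A + dim_B = 56 + 8 = 64


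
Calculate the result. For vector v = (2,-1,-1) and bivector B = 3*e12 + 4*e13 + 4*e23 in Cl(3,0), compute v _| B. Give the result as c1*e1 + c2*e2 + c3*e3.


Left contraction v _| B = <vB>_1 (grade-1 part of the geometric product vB).
Using e1_|e12 = e2, e2_|e12 = -e1, e1_|e13 = e3, e3_|e13 = -e1, e2_|e23 = e3, e3_|e23 = -e2:
e1 coeff: -v2*b12 - v3*b13 = -(-1)*(3) - (-1)*(4) = 7
e2 coeff: v1*b12 - v3*b23 = (2)*(3) - (-1)*(4) = 10
e3 coeff: v1*b13 + v2*b23 = (2)*(4) + (-1)*(4) = 4
v _| B = 7*e1 + 10*e2 + 4*e3


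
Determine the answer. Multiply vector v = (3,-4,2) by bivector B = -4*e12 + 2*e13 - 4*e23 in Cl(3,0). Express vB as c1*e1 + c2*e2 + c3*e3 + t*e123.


vB has grade-1 (vector) and grade-3 (trivector) parts: vB = (v _| B) + (v ^ B).
Vector part <vB>_1:
  e1: -v2*b12 - v3*b13 = -(-4)*(-4) - (2)*(2) = -20
  e2: v1*b12 - v3*b23 = (3)*(-4) - (2)*(-4) = -4
  e3: v1*b13 + v2*b23 = (3)*(2) + (-4)*(-4) = 22
Trivector part <vB>_3:
  e123: v1*b23 - v2*b13 + v3*b12 = (3)*(-4) - (-4)*(2) + (2)*(-4) = -12
vB = -20*e1 - 4*e2 + 22*e3 - 12*e123


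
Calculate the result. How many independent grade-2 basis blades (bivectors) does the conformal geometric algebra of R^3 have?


The conformal model of R^3 uses Cl(4,1) with m = 3 + 2 = 5 generators.
Number of grade-2 blades = C(m, 2) = C(5, 2)
= 5*4/2 = 10


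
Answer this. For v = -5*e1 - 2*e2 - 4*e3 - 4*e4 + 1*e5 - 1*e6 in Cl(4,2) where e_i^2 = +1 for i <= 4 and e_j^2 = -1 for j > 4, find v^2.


v^2 = sum of c_i^2 * e_i^2
Positive signature terms (e_i^2 = +1): (-5)^2 + (-2)^2 + (-4)^2 + (-4)^2 = 61
Negative signature terms (e_j^2 = -1): 1^2 + (-1)^2 = 2
v^2 = 61 - 2 = 59


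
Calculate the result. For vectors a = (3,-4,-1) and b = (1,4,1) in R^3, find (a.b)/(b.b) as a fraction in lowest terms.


Projection coefficient = (a . b) / (b . b)
a . b = 3*1 + (-4)*4 + (-1)*1
= 3 + (-16) + (-1) = -14
b . b = 1^2 + 4^2 + 1^2
= 1 + 16 + 1 = 18
Coefficient = -14/18
In lowest terms: -7/9


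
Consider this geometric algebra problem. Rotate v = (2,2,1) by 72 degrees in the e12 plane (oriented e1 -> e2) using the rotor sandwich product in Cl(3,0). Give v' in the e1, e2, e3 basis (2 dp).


Rotor R = cos(36deg) - sin(36deg)*e12
Rotation angle theta = 2 * 36 = 72 degrees in the e12 plane (e1 -> e2).
The component perpendicular to the plane (e3) is invariant: v'_3 = v3 = 1.00
cos(72deg) = 0.3090, sin(72deg) = 0.9511
v'_1 = v1*cos(theta) - v2*sin(theta) = 2*0.3090 - 2*0.9511 = -1.28
v'_2 = v1*sin(theta) + v2*cos(theta) = 2*0.9511 + 2*0.3090 = 2.52
v' = -1.28*e1 + 2.52*e2 + 1.00*e3


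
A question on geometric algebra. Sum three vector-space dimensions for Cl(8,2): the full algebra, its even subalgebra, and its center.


n = 8 + 2 = 10
Total dim = 2^10 = 1024
Even subalgebra dim = 2^9 = 512
n is even, so center dim = 1
Sum = 1024 + 512 + 1 = 1537


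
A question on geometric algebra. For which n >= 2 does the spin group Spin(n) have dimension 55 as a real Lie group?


dim Spin(n) = dim so(n) = n(n-1)/2.
Solve n(n-1)/2 = 55, i.e. n^2 - n - 110 = 0.
Discriminant = 1 + 8*55 = 441
n = (1 + sqrt(441))/2 = (1 + 21)/2 = 11


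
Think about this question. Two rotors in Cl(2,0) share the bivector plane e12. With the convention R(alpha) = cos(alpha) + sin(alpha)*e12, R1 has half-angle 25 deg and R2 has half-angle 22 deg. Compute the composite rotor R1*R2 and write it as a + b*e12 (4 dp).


Same-plane rotors commute and their half-angles add:
R1*R2 = cos(a1 + a2) + sin(a1 + a2)*e12.
a1 + a2 = 25 + 22 = 47 deg
cos(47 deg) = 0.6820
sin(47 deg) = 0.7314
R1*R2 = 0.6820 + 0.7314*e12


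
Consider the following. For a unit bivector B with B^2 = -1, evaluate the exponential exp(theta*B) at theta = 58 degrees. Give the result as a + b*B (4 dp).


For a unit bivector B with B^2 = -1, the exponential series gives
e^(theta*B) = cos(theta) + sin(theta)*B (the GA analogue of Euler's formula).
theta = 58 degrees = 1.012291 rad
cos(58 deg) = 0.5299
sin(58 deg) = 0.8480
exp(theta*B) = 0.5299 + 0.8480*B


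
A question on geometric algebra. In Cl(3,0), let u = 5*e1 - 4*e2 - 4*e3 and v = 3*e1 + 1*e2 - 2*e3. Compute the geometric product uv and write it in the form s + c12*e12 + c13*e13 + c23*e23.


In Cl(3,0): e_i^2 = 1, e_ie_j = -e_je_i for i != j.
Scalar part = u . v = 5*3 + (-4)*1 + (-4)*(-2)
= 15 + (-4) + 8 = 19
e12 coeff = 5*1 - (-4)*3 = 5 - (-12) = 17
e13 coeff = 5*(-2) - (-4)*3 = -10 - (-12) = 2
e23 coeff = (-4)*(-2) - (-4)*1 = 8 - (-4) = 12
uv = 19 + 17*e12 + 2*e13 + 12*e23


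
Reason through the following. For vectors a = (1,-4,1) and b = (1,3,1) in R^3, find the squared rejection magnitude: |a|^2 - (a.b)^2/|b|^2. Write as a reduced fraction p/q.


|a|^2 = 1^2 + (-4)^2 + 1^2 = 18
|b|^2 = 1^2 + 3^2 + 1^2 = 11
a . b = 1*1 + (-4)*3 + 1*1 = -10
(a.b)^2 = (-10)^2 = 100
|rej|^2 = 18 - 100/11
= (198 - 100)/11
= 98/11
In lowest terms: 98/11


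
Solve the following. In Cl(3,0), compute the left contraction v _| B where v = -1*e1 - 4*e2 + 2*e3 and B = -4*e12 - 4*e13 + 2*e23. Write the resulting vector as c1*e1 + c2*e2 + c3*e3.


Left contraction v _| B = <vB>_1 (grade-1 part of the geometric product vB).
Using e1_|e12 = e2, e2_|e12 = -e1, e1_|e13 = e3, e3_|e13 = -e1, e2_|e23 = e3, e3_|e23 = -e2:
e1 coeff: -v2*b12 - v3*b13 = -(-4)*(-4) - (2)*(-4) = -8
e2 coeff: v1*b12 - v3*b23 = (-1)*(-4) - (2)*(2) = 0
e3 coeff: v1*b13 + v2*b23 = (-1)*(-4) + (-4)*(2) = -4
v _| B = -8*e1 + 0*e2 - 4*e3


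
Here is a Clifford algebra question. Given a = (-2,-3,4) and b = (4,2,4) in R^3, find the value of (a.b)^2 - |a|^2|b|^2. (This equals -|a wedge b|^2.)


a . b = (-2)*4 + (-3)*2 + 4*4
= -8 + (-6) + 16 = 2
|a|^2 = (-2)^2 + (-3)^2 + 4^2 = 29
|b|^2 = 4^2 + 2^2 + 4^2 = 36
(a.b)^2 = 2^2 = 4
|a|^2 * |b|^2 = 29 * 36 = 1044
Result = 4 - 1044 = -1040


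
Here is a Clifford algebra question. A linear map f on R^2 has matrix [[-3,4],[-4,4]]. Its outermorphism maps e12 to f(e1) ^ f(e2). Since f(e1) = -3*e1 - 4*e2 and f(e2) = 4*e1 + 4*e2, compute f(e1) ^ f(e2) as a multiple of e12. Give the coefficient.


The outermorphism of a linear map f sends e1^e2 to f(e1)^f(e2).
f(e1) = -3*e1 - 4*e2
f(e2) = 4*e1 + 4*e2
f(e1) ^ f(e2) = (-3*e1 - 4*e2) ^ (4*e1 + 4*e2)
= (-3)*4*e12 + (-4)*4*e21
= (-12 - (-16))*e12
= 4*e12
Coefficient = 4


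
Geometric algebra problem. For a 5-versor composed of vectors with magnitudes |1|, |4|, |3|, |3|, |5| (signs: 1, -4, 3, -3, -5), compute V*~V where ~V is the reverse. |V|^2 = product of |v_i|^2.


Each vector v_i has |v_i|^2 = s_i^2
Squared scales: 1^2 = 1, (-4)^2 = 16, 3^2 = 9, (-3)^2 = 9, (-5)^2 = 25
|V|^2 = 1 * 16 * 9 * 9 * 25
= 32400


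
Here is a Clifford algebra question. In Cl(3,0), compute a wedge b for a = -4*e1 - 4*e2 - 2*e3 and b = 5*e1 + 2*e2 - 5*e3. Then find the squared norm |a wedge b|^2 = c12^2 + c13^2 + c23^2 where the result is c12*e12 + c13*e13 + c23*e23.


a wedge b = (a1*b2 - a2*b1)*e12 + (a1*b3 - a3*b1)*e13 + (a2*b3 - a3*b2)*e23
e12 coeff: (-4)*2 - (-4)*5 = -8 - (-20) = 12
e13 coeff: (-4)*(-5) - (-2)*5 = 20 - (-10) = 30
e23 coeff: (-4)*(-5) - (-2)*2 = 20 - (-4) = 24
|a wedge b|^2 = 12^2 + 30^2 + 24^2
= 144 + 900 + 576
= 1620


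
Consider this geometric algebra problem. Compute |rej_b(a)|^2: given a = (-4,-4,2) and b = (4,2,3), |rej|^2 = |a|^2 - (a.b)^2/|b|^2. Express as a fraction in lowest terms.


|a|^2 = (-4)^2 + (-4)^2 + 2^2 = 36
|b|^2 = 4^2 + 2^2 + 3^2 = 29
a . b = (-4)*4 + (-4)*2 + 2*3 = -18
(a.b)^2 = (-18)^2 = 324
|rej|^2 = 36 - 324/29
= (1044 - 324)/29
= 720/29
In lowest terms: 720/29


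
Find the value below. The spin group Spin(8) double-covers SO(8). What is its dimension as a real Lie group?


Spin(n) double-covers SO(n); both have Lie algebra so(n) of dimension n(n-1)/2.
n = 8
n(n-1) = 8 * 7 = 56
dim Spin(8) = 56/2 = 28


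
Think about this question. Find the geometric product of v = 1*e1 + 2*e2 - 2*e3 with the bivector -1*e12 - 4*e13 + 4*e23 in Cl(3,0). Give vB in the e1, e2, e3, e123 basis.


vB has grade-1 (vector) and grade-3 (trivector) parts: vB = (v _| B) + (v ^ B).
Vector part <vB>_1:
  e1: -v2*b12 - v3*b13 = -(2)*(-1) - (-2)*(-4) = -6
  e2: v1*b12 - v3*b23 = (1)*(-1) - (-2)*(4) = 7
  e3: v1*b13 + v2*b23 = (1)*(-4) + (2)*(4) = 4
Trivector part <vB>_3:
  e123: v1*b23 - v2*b13 + v3*b12 = (1)*(4) - (2)*(-4) + (-2)*(-1) = 14
vB = -6*e1 + 7*e2 + 4*e3 + 14*e123


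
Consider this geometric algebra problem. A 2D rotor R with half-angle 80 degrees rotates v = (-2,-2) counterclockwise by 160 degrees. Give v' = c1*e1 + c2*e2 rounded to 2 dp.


Rotor R = cos(80deg) - sin(80deg)*e12
Rotation angle theta = 2 * 80 = 160 degrees
v' = R*v*~R rotates v by theta.
cos(160deg) = -0.9397, sin(160deg) = 0.3420
v'_1 = -2*cos(160deg) - (-2)*sin(160deg)
= -2*(-0.9397) - (-2)*0.3420
= 2.56
v'_2 = -2*sin(160deg) + (-2)*cos(160deg)
= -2*0.3420 + (-2)*(-0.9397)
= 1.20
v' = 2.56*e1 + 1.20*e2


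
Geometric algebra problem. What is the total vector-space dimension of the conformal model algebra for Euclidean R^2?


The conformal model of R^2 uses Cl(3,1): the 2 Euclidean generators plus two extra orthogonal generators e+ (e+^2 = +1) and e- (e-^2 = -1), from which the null vectors e0, einf are built.
Number of generators m = 2 + 2 = 4.
dim Cl(p,q) = 2^m = 2^4 = 16


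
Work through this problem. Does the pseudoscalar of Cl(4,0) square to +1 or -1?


The pseudoscalar I = e1...e_n (product of all n generators) of Cl(p,q) satisfies I^2 = (-1)^(q + n(n-1)/2).
p = 4, q = 0, n = p + q = 4
n(n-1)/2 = 4 * 3 / 2 = 6
Exponent = q + n(n-1)/2 = 0 + 6 = 6
I^2 = (-1)^6 = +1


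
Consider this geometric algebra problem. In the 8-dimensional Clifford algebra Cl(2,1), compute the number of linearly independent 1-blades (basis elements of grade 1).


Number of grade-k basis blades in Cl(p,q) with n = p + q is C(n, k).
n = 2 + 1 = 3
C(3, 1) = 3! / (1! * 2!)
= 6 / (1 * 2)
= 3


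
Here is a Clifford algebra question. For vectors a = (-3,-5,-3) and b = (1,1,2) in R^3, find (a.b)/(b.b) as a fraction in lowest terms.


Projection coefficient = (a . b) / (b . b)
a . b = (-3)*1 + (-5)*1 + (-3)*2
= -3 + (-5) + (-6) = -14
b . b = 1^2 + 1^2 + 2^2
= 1 + 1 + 4 = 6
Coefficient = -14/6
In lowest terms: -7/3


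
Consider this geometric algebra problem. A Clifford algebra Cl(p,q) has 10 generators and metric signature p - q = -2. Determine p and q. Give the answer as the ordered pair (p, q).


We need p + q = 10 and p - q = -2.
Adding: 2p = 10 + (-2) = 8, so p = 4.
Then q = 10 - 4 = 6.
(p, q) = (4, 6)


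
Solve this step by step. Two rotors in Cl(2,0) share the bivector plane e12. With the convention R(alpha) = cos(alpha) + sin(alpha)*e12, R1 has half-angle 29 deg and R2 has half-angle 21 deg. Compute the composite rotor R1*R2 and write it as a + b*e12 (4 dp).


Same-plane rotors commute and their half-angles add:
R1*R2 = cos(a1 + a2) + sin(a1 + a2)*e12.
a1 + a2 = 29 + 21 = 50 deg
cos(50 deg) = 0.6428
sin(50 deg) = 0.7660
R1*R2 = 0.6428 + 0.7660*e12


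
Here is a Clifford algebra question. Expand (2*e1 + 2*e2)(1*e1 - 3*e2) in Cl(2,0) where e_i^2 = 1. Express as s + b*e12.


Expand: (2*e1 + 2*e2)(1*e1 - 3*e2)
= 2*1*e1e1 + 2*(-3)*e1e2 + 2*1*e2e1 + 2*(-3)*e2e2
Using e1^2 = e2^2 = 1, e2e1 = -e1e2:
Scalar part s = 2*1 + 2*(-3) = 2 + (-6) = -4
Bivector part b = 2*(-3) - 2*1 = -6 - 2 = -8
uv = -4 - 8*e12


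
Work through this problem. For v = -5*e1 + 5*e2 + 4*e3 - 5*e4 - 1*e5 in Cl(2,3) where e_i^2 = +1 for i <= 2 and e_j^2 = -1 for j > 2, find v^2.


v^2 = sum of c_i^2 * e_i^2
Positive signature terms (e_i^2 = +1): (-5)^2 + 5^2 = 50
Negative signature terms (e_j^2 = -1): 4^2 + (-5)^2 + (-1)^2 = 42
v^2 = 50 - 42 = 8


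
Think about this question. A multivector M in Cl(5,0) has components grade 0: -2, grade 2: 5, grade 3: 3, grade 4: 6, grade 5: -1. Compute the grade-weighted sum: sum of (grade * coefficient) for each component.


Grade-weighted sum = sum of grade_k * coefficient_k
0*(-2) = 0
2*5 = 10
3*3 = 9
4*6 = 24
5*(-1) = -5
Total = 0 + 10 + 9 + 24 + (-5) = 38


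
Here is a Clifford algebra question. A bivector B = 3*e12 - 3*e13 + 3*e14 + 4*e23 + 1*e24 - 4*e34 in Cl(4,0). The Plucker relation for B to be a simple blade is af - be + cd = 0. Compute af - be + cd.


Plucker relation: af - be + cd
a*f = 3*(-4) = -12
b*e = (-3)*1 = -3
c*d = 3*4 = 12
af - be + cd = -12 - (-3) + 12
= 3


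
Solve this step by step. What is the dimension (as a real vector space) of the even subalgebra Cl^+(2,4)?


Even subalgebra dimension = 2^(n-1)
n = 2 + 4 = 6
2^(6 - 1) = 2^5 = 32
Verification: sum of C(6,k) for even k = 1 + 15 + 15 + 1 = 32
Result = 32


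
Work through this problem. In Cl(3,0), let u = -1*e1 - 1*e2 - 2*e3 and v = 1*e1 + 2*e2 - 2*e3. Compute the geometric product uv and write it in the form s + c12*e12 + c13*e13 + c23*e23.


In Cl(3,0): e_i^2 = 1, e_ie_j = -e_je_i for i != j.
Scalar part = u . v = (-1)*1 + (-1)*2 + (-2)*(-2)
= -1 + (-2) + 4 = 1
e12 coeff = (-1)*2 - (-1)*1 = -2 - (-1) = -1
e13 coeff = (-1)*(-2) - (-2)*1 = 2 - (-2) = 4
e23 coeff = (-1)*(-2) - (-2)*2 = 2 - (-4) = 6
uv = 1 - 1*e12 + 4*e13 + 6*e23


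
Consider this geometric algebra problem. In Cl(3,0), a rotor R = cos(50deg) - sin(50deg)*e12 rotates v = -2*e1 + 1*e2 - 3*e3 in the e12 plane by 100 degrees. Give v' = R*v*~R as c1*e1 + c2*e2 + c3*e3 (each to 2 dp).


Rotor R = cos(50deg) - sin(50deg)*e12
Rotation angle theta = 2 * 50 = 100 degrees in the e12 plane (e1 -> e2).
The component perpendicular to the plane (e3) is invariant: v'_3 = v3 = -3.00
cos(100deg) = -0.1736, sin(100deg) = 0.9848
v'_1 = v1*cos(theta) - v2*sin(theta) = -2*(-0.1736) - 1*0.9848 = -0.64
v'_2 = v1*sin(theta) + v2*cos(theta) = -2*0.9848 + 1*(-0.1736) = -2.14
v' = -0.64*e1 - 2.14*e2 - 3.00*e3


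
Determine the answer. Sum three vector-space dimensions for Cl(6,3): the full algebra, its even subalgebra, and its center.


n = 6 + 3 = 9
Total dim = 2^9 = 512
Even subalgebra dim = 2^8 = 256
n is odd, so center dim = 2
Sum = 512 + 256 + 2 = 770


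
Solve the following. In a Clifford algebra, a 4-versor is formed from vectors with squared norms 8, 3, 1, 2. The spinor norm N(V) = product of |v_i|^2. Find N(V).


Spinor norm N(V) = |v1|^2 * |v2|^2 * ... * |v4|^2
= 8 * 3 * 1 * 2
Running product: 8, 24, 24, 48
N(V) = 48


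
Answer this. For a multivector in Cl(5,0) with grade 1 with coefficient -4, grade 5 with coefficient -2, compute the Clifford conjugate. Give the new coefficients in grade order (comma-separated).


Clifford conjugate sign for grade k: (-1)^(k(k+1)/2)
Grade 1: (-1)^(1*2/2) = (-1)^1 = -1, coeff -4 -> 4
Grade 5: (-1)^(5*6/2) = (-1)^15 = -1, coeff -2 -> 2
Conjugated coefficients: 4, 2


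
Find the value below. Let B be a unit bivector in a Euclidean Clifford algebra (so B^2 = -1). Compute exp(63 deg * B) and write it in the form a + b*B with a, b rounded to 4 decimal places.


For a unit bivector B with B^2 = -1, the exponential series gives
e^(theta*B) = cos(theta) + sin(theta)*B (the GA analogue of Euler's formula).
theta = 63 degrees = 1.099557 rad
cos(63 deg) = 0.4540
sin(63 deg) = 0.8910
exp(theta*B) = 0.4540 + 0.8910*B


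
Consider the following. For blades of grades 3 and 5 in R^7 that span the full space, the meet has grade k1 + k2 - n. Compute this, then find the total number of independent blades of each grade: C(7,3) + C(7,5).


Meet grade = grade(A) + grade(B) - n
= 3 + 5 - 7 = 1
C(7,3) = 35
C(7,5) = 21
dim_A + dim_B = 35 + 21 = 56


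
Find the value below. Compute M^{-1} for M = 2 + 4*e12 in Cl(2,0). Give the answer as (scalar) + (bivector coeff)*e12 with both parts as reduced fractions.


M = 2 + 4*e12, where e12^2 = -1.
Since M commutes with its reverse ~M = a - b*e12, M * ~M = a^2 - b^2*e12^2 = a^2 + b^2.
So M^{-1} = ~M / (a^2 + b^2) = (a - b*e12)/(a^2 + b^2).
a^2 + b^2 = 4 + 16 = 20
Scalar part = 2/20 = 1/10
Bivector coeff = -4/20 = -1/5
M^{-1} = 1/10 - 1/5*e12


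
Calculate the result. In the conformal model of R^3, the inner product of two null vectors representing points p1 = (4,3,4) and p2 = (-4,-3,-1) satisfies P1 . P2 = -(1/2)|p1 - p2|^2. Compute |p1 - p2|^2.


p1 - p2 = (8, 6, 5)
|p1 - p2|^2 = 8^2 + 6^2 + 5^2
= 64 + 36 + 25
= 125


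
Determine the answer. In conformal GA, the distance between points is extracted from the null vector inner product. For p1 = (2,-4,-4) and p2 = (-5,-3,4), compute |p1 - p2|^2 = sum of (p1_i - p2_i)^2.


p1 - p2 = (7, -1, -8)
|p1 - p2|^2 = 7^2 + (-1)^2 + (-8)^2
= 49 + 1 + 64
= 114


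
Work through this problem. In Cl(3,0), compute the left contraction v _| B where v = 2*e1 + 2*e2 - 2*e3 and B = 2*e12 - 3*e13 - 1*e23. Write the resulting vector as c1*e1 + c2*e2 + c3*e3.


Left contraction v _| B = <vB>_1 (grade-1 part of the geometric product vB).
Using e1_|e12 = e2, e2_|e12 = -e1, e1_|e13 = e3, e3_|e13 = -e1, e2_|e23 = e3, e3_|e23 = -e2:
e1 coeff: -v2*b12 - v3*b13 = -(2)*(2) - (-2)*(-3) = -10
e2 coeff: v1*b12 - v3*b23 = (2)*(2) - (-2)*(-1) = 2
e3 coeff: v1*b13 + v2*b23 = (2)*(-3) + (2)*(-1) = -8
v _| B = -10*e1 + 2*e2 - 8*e3


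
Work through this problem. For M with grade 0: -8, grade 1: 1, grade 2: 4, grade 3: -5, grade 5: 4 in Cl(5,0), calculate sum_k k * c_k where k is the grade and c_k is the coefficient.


Grade-weighted sum = sum of grade_k * coefficient_k
0*(-8) = 0
1*1 = 1
2*4 = 8
3*(-5) = -15
5*4 = 20
Total = 0 + 1 + 8 + (-15) + 20 = 14


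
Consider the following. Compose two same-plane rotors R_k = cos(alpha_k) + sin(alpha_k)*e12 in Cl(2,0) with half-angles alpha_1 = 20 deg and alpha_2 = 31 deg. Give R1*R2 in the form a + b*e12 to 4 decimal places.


Same-plane rotors commute and their half-angles add:
R1*R2 = cos(a1 + a2) + sin(a1 + a2)*e12.
a1 + a2 = 20 + 31 = 51 deg
cos(51 deg) = 0.6293
sin(51 deg) = 0.7771
R1*R2 = 0.6293 + 0.7771*e12


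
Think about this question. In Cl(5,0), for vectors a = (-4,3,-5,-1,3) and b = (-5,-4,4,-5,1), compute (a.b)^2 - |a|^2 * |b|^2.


a . b = (-4)*(-5) + 3*(-4) + (-5)*4 + (-1)*(-5) + 3*1
= 20 + (-12) + (-20) + 5 + 3 = -4
|a|^2 = (-4)^2 + 3^2 + (-5)^2 + (-1)^2 + 3^2 = 60
|b|^2 = (-5)^2 + (-4)^2 + 4^2 + (-5)^2 + 1^2 = 83
(a.b)^2 = (-4)^2 = 16
|a|^2 * |b|^2 = 60 * 83 = 4980
Result = 16 - 4980 = -4964


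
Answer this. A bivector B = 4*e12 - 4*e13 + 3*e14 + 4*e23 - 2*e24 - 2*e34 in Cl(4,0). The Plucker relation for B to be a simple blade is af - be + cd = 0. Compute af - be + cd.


Plucker relation: af - be + cd
a*f = 4*(-2) = -8
b*e = (-4)*(-2) = 8
c*d = 3*4 = 12
af - be + cd = -8 - 8 + 12
= -4


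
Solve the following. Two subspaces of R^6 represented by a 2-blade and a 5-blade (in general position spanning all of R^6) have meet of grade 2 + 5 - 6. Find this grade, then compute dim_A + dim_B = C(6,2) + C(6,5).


Meet grade = grade(A) + grade(B) - n
= 2 + 5 - 6 = 1
C(6,2) = 15
C(6,5) = 6
dim_A + dim_B = 15 + 6 = 21


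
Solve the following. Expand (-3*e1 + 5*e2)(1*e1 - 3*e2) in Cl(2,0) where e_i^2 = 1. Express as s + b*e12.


Expand: (-3*e1 + 5*e2)(1*e1 - 3*e2)
= (-3)*1*e1e1 + (-3)*(-3)*e1e2 + 5*1*e2e1 + 5*(-3)*e2e2
Using e1^2 = e2^2 = 1, e2e1 = -e1e2:
Scalar part s = (-3)*1 + 5*(-3) = -3 + (-15) = -18
Bivector part b = (-3)*(-3) - 5*1 = 9 - 5 = 4
uv = -18 + 4*e12


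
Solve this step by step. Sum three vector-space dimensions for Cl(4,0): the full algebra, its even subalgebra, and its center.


n = 4 + 0 = 4
Total dim = 2^4 = 16
Even subalgebra dim = 2^3 = 8
n is even, so center dim = 1
Sum = 16 + 8 + 1 = 25


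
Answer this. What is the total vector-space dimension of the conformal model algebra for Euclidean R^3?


The conformal model of R^3 uses Cl(4,1): the 3 Euclidean generators plus two extra orthogonal generators e+ (e+^2 = +1) and e- (e-^2 = -1), from which the null vectors e0, einf are built.
Number of generators m = 3 + 2 = 5.
dim Cl(p,q) = 2^m = 2^5 = 32


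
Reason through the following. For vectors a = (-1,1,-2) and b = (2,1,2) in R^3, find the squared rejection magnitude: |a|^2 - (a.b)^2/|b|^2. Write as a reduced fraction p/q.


|a|^2 = (-1)^2 + 1^2 + (-2)^2 = 6
|b|^2 = 2^2 + 1^2 + 2^2 = 9
a . b = (-1)*2 + 1*1 + (-2)*2 = -5
(a.b)^2 = (-5)^2 = 25
|rej|^2 = 6 - 25/9
= (54 - 25)/9
= 29/9
In lowest terms: 29/9


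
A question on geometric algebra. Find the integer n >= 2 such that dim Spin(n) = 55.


dim Spin(n) = dim so(n) = n(n-1)/2.
Solve n(n-1)/2 = 55, i.e. n^2 - n - 110 = 0.
Discriminant = 1 + 8*55 = 441
n = (1 + sqrt(441))/2 = (1 + 21)/2 = 11


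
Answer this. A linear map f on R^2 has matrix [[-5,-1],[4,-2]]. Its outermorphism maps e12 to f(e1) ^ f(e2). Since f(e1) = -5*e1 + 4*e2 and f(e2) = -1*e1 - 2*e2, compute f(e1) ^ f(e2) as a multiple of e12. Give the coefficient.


The outermorphism of a linear map f sends e1^e2 to f(e1)^f(e2).
f(e1) = -5*e1 + 4*e2
f(e2) = -1*e1 - 2*e2
f(e1) ^ f(e2) = (-5*e1 + 4*e2) ^ (-1*e1 - 2*e2)
= (-5)*(-2)*e12 + 4*(-1)*e21
= (10 - (-4))*e12
= 14*e12
Coefficient = 14


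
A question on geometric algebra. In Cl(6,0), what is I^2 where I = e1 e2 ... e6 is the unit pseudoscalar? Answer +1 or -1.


The pseudoscalar I = e1...e_n (product of all n generators) of Cl(p,q) satisfies I^2 = (-1)^(q + n(n-1)/2).
p = 6, q = 0, n = p + q = 6
n(n-1)/2 = 6 * 5 / 2 = 15
Exponent = q + n(n-1)/2 = 0 + 15 = 15
I^2 = (-1)^15 = -1


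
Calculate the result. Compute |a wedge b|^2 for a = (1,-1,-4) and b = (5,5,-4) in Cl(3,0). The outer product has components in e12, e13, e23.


a wedge b = (a1*b2 - a2*b1)*e12 + (a1*b3 - a3*b1)*e13 + (a2*b3 - a3*b2)*e23
e12 coeff: 1*5 - (-1)*5 = 5 - (-5) = 10
e13 coeff: 1*(-4) - (-4)*5 = -4 - (-20) = 16
e23 coeff: (-1)*(-4) - (-4)*5 = 4 - (-20) = 24
|a wedge b|^2 = 10^2 + 16^2 + 24^2
= 100 + 256 + 576
= 932


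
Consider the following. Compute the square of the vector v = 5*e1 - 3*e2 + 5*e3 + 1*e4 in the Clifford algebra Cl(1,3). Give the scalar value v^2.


v^2 = sum of c_i^2 * e_i^2
Positive signature terms (e_i^2 = +1): 5^2 = 25
Negative signature terms (e_j^2 = -1): (-3)^2 + 5^2 + 1^2 = 35
v^2 = 25 - 35 = -10


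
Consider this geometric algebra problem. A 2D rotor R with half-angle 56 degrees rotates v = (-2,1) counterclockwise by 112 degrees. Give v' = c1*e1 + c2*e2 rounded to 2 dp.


Rotor R = cos(56deg) - sin(56deg)*e12
Rotation angle theta = 2 * 56 = 112 degrees
v' = R*v*~R rotates v by theta.
cos(112deg) = -0.3746, sin(112deg) = 0.9272
v'_1 = -2*cos(112deg) - 1*sin(112deg)
= -2*(-0.3746) - 1*0.9272
= -0.18
v'_2 = -2*sin(112deg) + 1*cos(112deg)
= -2*0.9272 + 1*(-0.3746)
= -2.23
v' = -0.18*e1 - 2.23*e2


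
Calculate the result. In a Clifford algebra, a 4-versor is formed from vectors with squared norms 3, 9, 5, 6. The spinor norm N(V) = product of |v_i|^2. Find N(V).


Spinor norm N(V) = |v1|^2 * |v2|^2 * ... * |v4|^2
= 3 * 9 * 5 * 6
Running product: 3, 27, 135, 810
N(V) = 810


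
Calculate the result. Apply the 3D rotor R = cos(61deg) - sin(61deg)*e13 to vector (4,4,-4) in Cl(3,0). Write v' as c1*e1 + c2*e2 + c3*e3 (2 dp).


Rotor R = cos(61deg) - sin(61deg)*e13
Rotation angle theta = 2 * 61 = 122 degrees in the e13 plane (e1 -> e3).
The component perpendicular to the plane (e2) is invariant: v'_2 = v2 = 4.00
cos(122deg) = -0.5299, sin(122deg) = 0.8480
v'_1 = v1*cos(theta) - v3*sin(theta) = 4*(-0.5299) - (-4)*0.8480 = 1.27
v'_3 = v1*sin(theta) + v3*cos(theta) = 4*0.8480 + (-4)*(-0.5299) = 5.51
v' = 1.27*e1 + 4.00*e2 + 5.51*e3


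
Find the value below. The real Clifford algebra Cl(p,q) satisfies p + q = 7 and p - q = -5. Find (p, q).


We need p + q = 7 and p - q = -5.
Adding: 2p = 7 + (-5) = 2, so p = 1.
Then q = 7 - 1 = 6.
(p, q) = (1, 6)


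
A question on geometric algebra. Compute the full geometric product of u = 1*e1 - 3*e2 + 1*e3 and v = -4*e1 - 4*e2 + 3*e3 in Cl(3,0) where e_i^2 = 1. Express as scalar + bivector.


In Cl(3,0): e_i^2 = 1, e_ie_j = -e_je_i for i != j.
Scalar part = u . v = 1*(-4) + (-3)*(-4) + 1*3
= -4 + 12 + 3 = 11
e12 coeff = 1*(-4) - (-3)*(-4) = -4 - 12 = -16
e13 coeff = 1*3 - 1*(-4) = 3 - (-4) = 7
e23 coeff = (-3)*3 - 1*(-4) = -9 - (-4) = -5
uv = 11 - 16*e12 + 7*e13 - 5*e23


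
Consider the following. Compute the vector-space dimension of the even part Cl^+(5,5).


Even subalgebra dimension = 2^(n-1)
n = 5 + 5 = 10
2^(10 - 1) = 2^9 = 512
Verification: sum of C(10,k) for even k = 1 + 45 + 210 + 210 + 45 + 1 = 512
Result = 512


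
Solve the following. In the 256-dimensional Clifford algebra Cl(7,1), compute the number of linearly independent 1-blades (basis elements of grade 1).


Number of grade-k basis blades in Cl(p,q) with n = p + q is C(n, k).
n = 7 + 1 = 8
C(8, 1) = 8! / (1! * 7!)
= 40320 / (1 * 5040)
= 8


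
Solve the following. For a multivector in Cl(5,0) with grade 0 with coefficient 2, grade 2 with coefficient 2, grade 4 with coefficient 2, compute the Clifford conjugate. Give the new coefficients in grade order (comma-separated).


Clifford conjugate sign for grade k: (-1)^(k(k+1)/2)
Grade 0: (-1)^(0*1/2) = (-1)^0 = 1, coeff 2 -> 2
Grade 2: (-1)^(2*3/2) = (-1)^3 = -1, coeff 2 -> -2
Grade 4: (-1)^(4*5/2) = (-1)^10 = 1, coeff 2 -> 2
Conjugated coefficients: 2, -2, 2


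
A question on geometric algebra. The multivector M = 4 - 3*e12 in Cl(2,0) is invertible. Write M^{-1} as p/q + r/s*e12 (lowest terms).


M = 4 - 3*e12, where e12^2 = -1.
Since M commutes with its reverse ~M = a - b*e12, M * ~M = a^2 - b^2*e12^2 = a^2 + b^2.
So M^{-1} = ~M / (a^2 + b^2) = (a - b*e12)/(a^2 + b^2).
a^2 + b^2 = 16 + 9 = 25
Scalar part = 4/25 = 4/25
Bivector coeff = 3/25 = 3/25
M^{-1} = 4/25 + 3/25*e12


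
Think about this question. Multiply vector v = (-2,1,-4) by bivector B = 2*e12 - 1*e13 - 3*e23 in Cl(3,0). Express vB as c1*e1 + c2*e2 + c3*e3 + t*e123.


vB has grade-1 (vector) and grade-3 (trivector) parts: vB = (v _| B) + (v ^ B).
Vector part <vB>_1:
  e1: -v2*b12 - v3*b13 = -(1)*(2) - (-4)*(-1) = -6
  e2: v1*b12 - v3*b23 = (-2)*(2) - (-4)*(-3) = -16
  e3: v1*b13 + v2*b23 = (-2)*(-1) + (1)*(-3) = -1
Trivector part <vB>_3:
  e123: v1*b23 - v2*b13 + v3*b12 = (-2)*(-3) - (1)*(-1) + (-4)*(2) = -1
vB = -6*e1 - 16*e2 - 1*e3 - 1*e123


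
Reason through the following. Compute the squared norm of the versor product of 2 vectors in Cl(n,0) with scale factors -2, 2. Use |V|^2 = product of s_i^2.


Each vector v_i has |v_i|^2 = s_i^2
Squared scales: (-2)^2 = 4, 2^2 = 4
|V|^2 = 4 * 4
= 16


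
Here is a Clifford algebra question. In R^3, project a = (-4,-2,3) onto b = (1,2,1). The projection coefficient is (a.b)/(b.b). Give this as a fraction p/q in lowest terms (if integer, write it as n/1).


Projection coefficient = (a . b) / (b . b)
a . b = (-4)*1 + (-2)*2 + 3*1
= -4 + (-4) + 3 = -5
b . b = 1^2 + 2^2 + 1^2
= 1 + 4 + 1 = 6
Coefficient = -5/6
In lowest terms: -5/6


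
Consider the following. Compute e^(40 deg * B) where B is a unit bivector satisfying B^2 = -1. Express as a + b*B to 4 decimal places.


For a unit bivector B with B^2 = -1, the exponential series gives
e^(theta*B) = cos(theta) + sin(theta)*B (the GA analogue of Euler's formula).
theta = 40 degrees = 0.698132 rad
cos(40 deg) = 0.7660
sin(40 deg) = 0.6428
exp(theta*B) = 0.7660 + 0.6428*B


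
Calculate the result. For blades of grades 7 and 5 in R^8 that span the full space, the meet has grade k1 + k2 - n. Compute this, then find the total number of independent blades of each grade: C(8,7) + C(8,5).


Meet grade = grade(A) + grade(B) - n
= 7 + 5 - 8 = 4
C(8,7) = 8
C(8,5) = 56
dim_A + dim_B = 8 + 56 = 64


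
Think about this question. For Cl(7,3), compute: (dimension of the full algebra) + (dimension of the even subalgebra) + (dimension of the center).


n = 7 + 3 = 10
Total dim = 2^10 = 1024
Even subalgebra dim = 2^9 = 512
n is even, so center dim = 1
Sum = 1024 + 512 + 1 = 1537


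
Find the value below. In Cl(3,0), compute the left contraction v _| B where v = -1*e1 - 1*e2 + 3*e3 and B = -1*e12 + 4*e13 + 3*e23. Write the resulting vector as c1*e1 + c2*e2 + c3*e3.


Left contraction v _| B = <vB>_1 (grade-1 part of the geometric product vB).
Using e1_|e12 = e2, e2_|e12 = -e1, e1_|e13 = e3, e3_|e13 = -e1, e2_|e23 = e3, e3_|e23 = -e2:
e1 coeff: -v2*b12 - v3*b13 = -(-1)*(-1) - (3)*(4) = -13
e2 coeff: v1*b12 - v3*b23 = (-1)*(-1) - (3)*(3) = -8
e3 coeff: v1*b13 + v2*b23 = (-1)*(4) + (-1)*(3) = -7
v _| B = -13*e1 - 8*e2 - 7*e3


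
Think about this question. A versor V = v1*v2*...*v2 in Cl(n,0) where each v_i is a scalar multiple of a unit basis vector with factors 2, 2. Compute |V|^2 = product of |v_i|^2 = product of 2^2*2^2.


Each vector v_i has |v_i|^2 = s_i^2
Squared scales: 2^2 = 4, 2^2 = 4
|V|^2 = 4 * 4
= 16


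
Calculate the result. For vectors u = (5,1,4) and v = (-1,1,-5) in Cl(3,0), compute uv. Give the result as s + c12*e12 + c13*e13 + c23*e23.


In Cl(3,0): e_i^2 = 1, e_ie_j = -e_je_i for i != j.
Scalar part = u . v = 5*(-1) + 1*1 + 4*(-5)
= -5 + 1 + (-20) = -24
e12 coeff = 5*1 - 1*(-1) = 5 - (-1) = 6
e13 coeff = 5*(-5) - 4*(-1) = -25 - (-4) = -21
e23 coeff = 1*(-5) - 4*1 = -5 - 4 = -9
uv = -24 + 6*e12 - 21*e13 - 9*e23


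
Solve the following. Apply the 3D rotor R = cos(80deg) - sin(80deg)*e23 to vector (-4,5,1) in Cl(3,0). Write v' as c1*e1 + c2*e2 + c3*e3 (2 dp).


Rotor R = cos(80deg) - sin(80deg)*e23
Rotation angle theta = 2 * 80 = 160 degrees in the e23 plane (e2 -> e3).
The component perpendicular to the plane (e1) is invariant: v'_1 = v1 = -4.00
cos(160deg) = -0.9397, sin(160deg) = 0.3420
v'_2 = v2*cos(theta) - v3*sin(theta) = 5*(-0.9397) - 1*0.3420 = -5.04
v'_3 = v2*sin(theta) + v3*cos(theta) = 5*0.3420 + 1*(-0.9397) = 0.77
v' = -4.00*e1 - 5.04*e2 + 0.77*e3


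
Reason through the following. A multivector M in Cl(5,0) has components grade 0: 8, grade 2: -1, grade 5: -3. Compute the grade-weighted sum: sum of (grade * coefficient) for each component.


Grade-weighted sum = sum of grade_k * coefficient_k
0*8 = 0
2*(-1) = -2
5*(-3) = -15
Total = 0 + (-2) + (-15) = -17


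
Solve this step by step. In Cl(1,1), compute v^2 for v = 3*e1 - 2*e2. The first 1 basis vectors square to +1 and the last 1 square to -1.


v^2 = sum of c_i^2 * e_i^2
Positive signature terms (e_i^2 = +1): 3^2 = 9
Negative signature terms (e_j^2 = -1): (-2)^2 = 4
v^2 = 9 - 4 = 5


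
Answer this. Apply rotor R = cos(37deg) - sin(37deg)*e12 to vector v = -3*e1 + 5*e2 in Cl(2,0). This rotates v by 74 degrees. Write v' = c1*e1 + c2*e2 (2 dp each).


Rotor R = cos(37deg) - sin(37deg)*e12
Rotation angle theta = 2 * 37 = 74 degrees
v' = R*v*~R rotates v by theta.
cos(74deg) = 0.2756, sin(74deg) = 0.9613
v'_1 = -3*cos(74deg) - 5*sin(74deg)
= -3*0.2756 - 5*0.9613
= -5.63
v'_2 = -3*sin(74deg) + 5*cos(74deg)
= -3*0.9613 + 5*0.2756
= -1.51
v' = -5.63*e1 - 1.51*e2


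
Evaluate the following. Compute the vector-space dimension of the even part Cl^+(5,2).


Even subalgebra dimension = 2^(n-1)
n = 5 + 2 = 7
2^(7 - 1) = 2^6 = 64
Verification: sum of C(7,k) for even k = 1 + 21 + 35 + 7 = 64
Result = 64


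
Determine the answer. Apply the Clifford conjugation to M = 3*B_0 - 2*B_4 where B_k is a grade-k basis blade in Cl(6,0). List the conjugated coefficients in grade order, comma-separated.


Clifford conjugate sign for grade k: (-1)^(k(k+1)/2)
Grade 0: (-1)^(0*1/2) = (-1)^0 = 1, coeff 3 -> 3
Grade 4: (-1)^(4*5/2) = (-1)^10 = 1, coeff -2 -> -2
Conjugated coefficients: 3, -2


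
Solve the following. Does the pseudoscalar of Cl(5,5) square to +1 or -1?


The pseudoscalar I = e1...e_n (product of all n generators) of Cl(p,q) satisfies I^2 = (-1)^(q + n(n-1)/2).
p = 5, q = 5, n = p + q = 10
n(n-1)/2 = 10 * 9 / 2 = 45
Exponent = q + n(n-1)/2 = 5 + 45 = 50
I^2 = (-1)^50 = +1


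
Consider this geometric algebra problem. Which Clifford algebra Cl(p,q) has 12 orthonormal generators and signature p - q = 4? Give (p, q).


We need p + q = 12 and p - q = 4.
Adding: 2p = 12 + 4 = 16, so p = 8.
Then q = 12 - 8 = 4.
(p, q) = (8, 4)


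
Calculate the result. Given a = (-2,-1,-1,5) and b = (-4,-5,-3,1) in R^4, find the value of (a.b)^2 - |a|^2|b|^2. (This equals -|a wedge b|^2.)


a . b = (-2)*(-4) + (-1)*(-5) + (-1)*(-3) + 5*1
= 8 + 5 + 3 + 5 = 21
|a|^2 = (-2)^2 + (-1)^2 + (-1)^2 + 5^2 = 31
|b|^2 = (-4)^2 + (-5)^2 + (-3)^2 + 1^2 = 51
(a.b)^2 = 21^2 = 441
|a|^2 * |b|^2 = 31 * 51 = 1581
Result = 441 - 1581 = -1140


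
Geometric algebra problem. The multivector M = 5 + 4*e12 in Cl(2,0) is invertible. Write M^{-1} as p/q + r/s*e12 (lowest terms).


M = 5 + 4*e12, where e12^2 = -1.
Since M commutes with its reverse ~M = a - b*e12, M * ~M = a^2 - b^2*e12^2 = a^2 + b^2.
So M^{-1} = ~M / (a^2 + b^2) = (a - b*e12)/(a^2 + b^2).
a^2 + b^2 = 25 + 16 = 41
Scalar part = 5/41 = 5/41
Bivector coeff = -4/41 = -4/41
M^{-1} = 5/41 - 4/41*e12


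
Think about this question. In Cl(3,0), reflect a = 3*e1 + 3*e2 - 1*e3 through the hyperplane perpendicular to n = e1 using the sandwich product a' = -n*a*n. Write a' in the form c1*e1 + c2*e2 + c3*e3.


Reflection formula: a' = -n*a*n, with n = e1 (unit vector, n^2 = 1).
For reflection through hyperplane perp to e1:
The component along e1 flips sign, others stay.
a = (3, 3, -1)
a' = (-3, 3, -1)
a' = -3*e1 + 3*e2 - 1*e3


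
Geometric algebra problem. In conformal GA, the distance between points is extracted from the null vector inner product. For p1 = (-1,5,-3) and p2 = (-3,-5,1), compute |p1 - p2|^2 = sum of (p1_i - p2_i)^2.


p1 - p2 = (2, 10, -4)
|p1 - p2|^2 = 2^2 + 10^2 + (-4)^2
= 4 + 100 + 16
= 120


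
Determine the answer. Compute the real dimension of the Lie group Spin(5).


Spin(n) double-covers SO(n); both have Lie algebra so(n) of dimension n(n-1)/2.
n = 5
n(n-1) = 5 * 4 = 20
dim Spin(5) = 20/2 = 10


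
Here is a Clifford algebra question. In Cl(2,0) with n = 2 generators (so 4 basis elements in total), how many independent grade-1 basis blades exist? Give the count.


Number of grade-k basis blades in Cl(p,q) with n = p + q is C(n, k).
n = 2 + 0 = 2
C(2, 1) = 2! / (1! * 1!)
= 2 / (1 * 1)
= 2


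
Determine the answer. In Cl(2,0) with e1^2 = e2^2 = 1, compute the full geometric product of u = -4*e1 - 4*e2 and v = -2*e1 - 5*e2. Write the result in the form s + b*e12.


Expand: (-4*e1 - 4*e2)(-2*e1 - 5*e2)
= (-4)*(-2)*e1e1 + (-4)*(-5)*e1e2 + (-4)*(-2)*e2e1 + (-4)*(-5)*e2e2
Using e1^2 = e2^2 = 1, e2e1 = -e1e2:
Scalar part s = (-4)*(-2) + (-4)*(-5) = 8 + 20 = 28
Bivector part b = (-4)*(-5) - (-4)*(-2) = 20 - 8 = 12
uv = 28 + 12*e12


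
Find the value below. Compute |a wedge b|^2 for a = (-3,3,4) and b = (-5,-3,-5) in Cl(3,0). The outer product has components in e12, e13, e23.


a wedge b = (a1*b2 - a2*b1)*e12 + (a1*b3 - a3*b1)*e13 + (a2*b3 - a3*b2)*e23
e12 coeff: (-3)*(-3) - 3*(-5) = 9 - (-15) = 24
e13 coeff: (-3)*(-5) - 4*(-5) = 15 - (-20) = 35
e23 coeff: 3*(-5) - 4*(-3) = -15 - (-12) = -3
|a wedge b|^2 = 24^2 + 35^2 + (-3)^2
= 576 + 1225 + 9
= 1810


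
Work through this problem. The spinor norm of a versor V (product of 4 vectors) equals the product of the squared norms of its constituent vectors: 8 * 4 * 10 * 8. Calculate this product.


Spinor norm N(V) = |v1|^2 * |v2|^2 * ... * |v4|^2
= 8 * 4 * 10 * 8
Running product: 8, 32, 320, 2560
N(V) = 2560


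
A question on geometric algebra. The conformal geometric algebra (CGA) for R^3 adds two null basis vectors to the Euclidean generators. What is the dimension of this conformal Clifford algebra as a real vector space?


The conformal model of R^3 uses Cl(4,1): the 3 Euclidean generators plus two extra orthogonal generators e+ (e+^2 = +1) and e- (e-^2 = -1), from which the null vectors e0, einf are built.
Number of generators m = 3 + 2 = 5.
dim Cl(p,q) = 2^m = 2^5 = 32


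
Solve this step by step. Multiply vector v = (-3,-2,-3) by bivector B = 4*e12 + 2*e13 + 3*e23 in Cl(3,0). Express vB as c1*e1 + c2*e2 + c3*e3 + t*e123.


vB has grade-1 (vector) and grade-3 (trivector) parts: vB = (v _| B) + (v ^ B).
Vector part <vB>_1:
  e1: -v2*b12 - v3*b13 = -(-2)*(4) - (-3)*(2) = 14
  e2: v1*b12 - v3*b23 = (-3)*(4) - (-3)*(3) = -3
  e3: v1*b13 + v2*b23 = (-3)*(2) + (-2)*(3) = -12
Trivector part <vB>_3:
  e123: v1*b23 - v2*b13 + v3*b12 = (-3)*(3) - (-2)*(2) + (-3)*(4) = -17
vB = 14*e1 - 3*e2 - 12*e3 - 17*e123


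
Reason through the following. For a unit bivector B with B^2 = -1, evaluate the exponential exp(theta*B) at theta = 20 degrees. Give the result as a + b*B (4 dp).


For a unit bivector B with B^2 = -1, the exponential series gives
e^(theta*B) = cos(theta) + sin(theta)*B (the GA analogue of Euler's formula).
theta = 20 degrees = 0.349066 rad
cos(20 deg) = 0.9397
sin(20 deg) = 0.3420
exp(theta*B) = 0.9397 + 0.3420*B


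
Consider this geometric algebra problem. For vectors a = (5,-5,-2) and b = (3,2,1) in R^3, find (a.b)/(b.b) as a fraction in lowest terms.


Projection coefficient = (a . b) / (b . b)
a . b = 5*3 + (-5)*2 + (-2)*1
= 15 + (-10) + (-2) = 3
b . b = 3^2 + 2^2 + 1^2
= 9 + 4 + 1 = 14
Coefficient = 3/14
In lowest terms: 3/14


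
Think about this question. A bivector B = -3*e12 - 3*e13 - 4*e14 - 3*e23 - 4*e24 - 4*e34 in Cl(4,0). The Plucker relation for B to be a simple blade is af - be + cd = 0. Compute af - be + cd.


Plucker relation: af - be + cd
a*f = (-3)*(-4) = 12
b*e = (-3)*(-4) = 12
c*d = (-4)*(-3) = 12
af - be + cd = 12 - 12 + 12
= 12


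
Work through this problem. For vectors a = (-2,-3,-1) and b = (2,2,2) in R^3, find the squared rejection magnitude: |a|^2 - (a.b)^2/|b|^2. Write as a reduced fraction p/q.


|a|^2 = (-2)^2 + (-3)^2 + (-1)^2 = 14
|b|^2 = 2^2 + 2^2 + 2^2 = 12
a . b = (-2)*2 + (-3)*2 + (-1)*2 = -12
(a.b)^2 = (-12)^2 = 144
|rej|^2 = 14 - 144/12
= (168 - 144)/12
= 24/12
In lowest terms: 2/1


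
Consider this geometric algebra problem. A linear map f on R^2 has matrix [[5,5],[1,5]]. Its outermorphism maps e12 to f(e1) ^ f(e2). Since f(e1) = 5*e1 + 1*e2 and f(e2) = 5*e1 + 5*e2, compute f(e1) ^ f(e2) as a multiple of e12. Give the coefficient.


The outermorphism of a linear map f sends e1^e2 to f(e1)^f(e2).
f(e1) = 5*e1 + 1*e2
f(e2) = 5*e1 + 5*e2
f(e1) ^ f(e2) = (5*e1 + 1*e2) ^ (5*e1 + 5*e2)
= 5*5*e12 + 1*5*e21
= (25 - 5)*e12
= 20*e12
Coefficient = 20


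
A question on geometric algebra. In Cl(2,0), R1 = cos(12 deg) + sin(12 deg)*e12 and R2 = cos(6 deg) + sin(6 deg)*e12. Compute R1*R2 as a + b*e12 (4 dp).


Same-plane rotors commute and their half-angles add:
R1*R2 = cos(a1 + a2) + sin(a1 + a2)*e12.
a1 + a2 = 12 + 6 = 18 deg
cos(18 deg) = 0.9511
sin(18 deg) = 0.3090
R1*R2 = 0.9511 + 0.3090*e12


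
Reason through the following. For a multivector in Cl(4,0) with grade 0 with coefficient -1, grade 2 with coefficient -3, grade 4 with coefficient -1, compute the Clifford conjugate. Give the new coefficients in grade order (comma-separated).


Clifford conjugate sign for grade k: (-1)^(k(k+1)/2)
Grade 0: (-1)^(0*1/2) = (-1)^0 = 1, coeff -1 -> -1
Grade 2: (-1)^(2*3/2) = (-1)^3 = -1, coeff -3 -> 3
Grade 4: (-1)^(4*5/2) = (-1)^10 = 1, coeff -1 -> -1
Conjugated coefficients: -1, 3, -1
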